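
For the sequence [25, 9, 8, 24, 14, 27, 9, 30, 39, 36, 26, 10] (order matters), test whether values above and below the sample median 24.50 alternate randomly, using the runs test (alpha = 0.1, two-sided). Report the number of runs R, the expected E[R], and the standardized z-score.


Step 1: Compute median = 24.50; label A = above, B = below.
Labels in order: ABBBBABAAAAB  (n_A = 6, n_B = 6)
Step 2: Count runs R = 6.
Step 3: Under H0 (random ordering), E[R] = 2*n_A*n_B/(n_A+n_B) + 1 = 2*6*6/12 + 1 = 7.0000.
        Var[R] = 2*n_A*n_B*(2*n_A*n_B - n_A - n_B) / ((n_A+n_B)^2 * (n_A+n_B-1)) = 4320/1584 = 2.7273.
        SD[R] = 1.6514.
Step 4: Continuity-corrected z = (R + 0.5 - E[R]) / SD[R] = (6 + 0.5 - 7.0000) / 1.6514 = -0.3028.
Step 5: Two-sided p-value via normal approximation = 2*(1 - Phi(|z|)) = 0.762069.
Step 6: alpha = 0.1. fail to reject H0.

R = 6, z = -0.3028, p = 0.762069, fail to reject H0.


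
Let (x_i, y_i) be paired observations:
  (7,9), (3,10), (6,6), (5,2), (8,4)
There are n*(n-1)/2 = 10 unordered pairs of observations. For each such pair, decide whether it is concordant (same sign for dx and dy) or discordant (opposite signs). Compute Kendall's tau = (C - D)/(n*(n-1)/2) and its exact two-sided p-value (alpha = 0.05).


Step 1: Enumerate the 10 unordered pairs (i,j) with i<j and classify each by sign(x_j-x_i) * sign(y_j-y_i).
  (1,2):dx=-4,dy=+1->D; (1,3):dx=-1,dy=-3->C; (1,4):dx=-2,dy=-7->C; (1,5):dx=+1,dy=-5->D
  (2,3):dx=+3,dy=-4->D; (2,4):dx=+2,dy=-8->D; (2,5):dx=+5,dy=-6->D; (3,4):dx=-1,dy=-4->C
  (3,5):dx=+2,dy=-2->D; (4,5):dx=+3,dy=+2->C
Step 2: C = 4, D = 6, total pairs = 10.
Step 3: tau = (C - D)/(n(n-1)/2) = (4 - 6)/10 = -0.200000.
Step 4: Exact two-sided p-value (enumerate n! = 120 permutations of y under H0): p = 0.816667.
Step 5: alpha = 0.05. fail to reject H0.

tau_b = -0.2000 (C=4, D=6), p = 0.816667, fail to reject H0.


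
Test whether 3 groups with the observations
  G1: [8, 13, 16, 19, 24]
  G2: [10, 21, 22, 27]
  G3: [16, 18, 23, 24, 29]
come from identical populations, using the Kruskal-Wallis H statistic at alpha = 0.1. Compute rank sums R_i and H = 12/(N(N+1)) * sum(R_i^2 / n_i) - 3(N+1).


Step 1: Combine all N = 14 observations and assign midranks.
sorted (value, group, rank): (8,G1,1), (10,G2,2), (13,G1,3), (16,G1,4.5), (16,G3,4.5), (18,G3,6), (19,G1,7), (21,G2,8), (22,G2,9), (23,G3,10), (24,G1,11.5), (24,G3,11.5), (27,G2,13), (29,G3,14)
Step 2: Sum ranks within each group.
R_1 = 27 (n_1 = 5)
R_2 = 32 (n_2 = 4)
R_3 = 46 (n_3 = 5)
Step 3: H = 12/(N(N+1)) * sum(R_i^2/n_i) - 3(N+1)
     = 12/(14*15) * (27^2/5 + 32^2/4 + 46^2/5) - 3*15
     = 0.057143 * 825 - 45
     = 2.142857.
Step 4: Ties present; correction factor C = 1 - 12/(14^3 - 14) = 0.995604. Corrected H = 2.142857 / 0.995604 = 2.152318.
Step 5: Under H0, H ~ chi^2(2); p-value = 0.340902.
Step 6: alpha = 0.1. fail to reject H0.

H = 2.1523, df = 2, p = 0.340902, fail to reject H0.


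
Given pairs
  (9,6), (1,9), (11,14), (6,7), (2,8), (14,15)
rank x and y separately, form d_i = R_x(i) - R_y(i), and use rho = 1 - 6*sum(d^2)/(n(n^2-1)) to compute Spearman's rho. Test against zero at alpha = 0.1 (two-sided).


Step 1: Rank x and y separately (midranks; no ties here).
rank(x): 9->4, 1->1, 11->5, 6->3, 2->2, 14->6
rank(y): 6->1, 9->4, 14->5, 7->2, 8->3, 15->6
Step 2: d_i = R_x(i) - R_y(i); compute d_i^2.
  (4-1)^2=9, (1-4)^2=9, (5-5)^2=0, (3-2)^2=1, (2-3)^2=1, (6-6)^2=0
sum(d^2) = 20.
Step 3: rho = 1 - 6*20 / (6*(6^2 - 1)) = 1 - 120/210 = 0.428571.
Step 4: Under H0, t = rho * sqrt((n-2)/(1-rho^2)) = 0.9487 ~ t(4).
Step 5: Two-sided p-value from the t-distribution with 4 df = 0.396501.
Step 6: alpha = 0.1. fail to reject H0.

rho = 0.4286, p = 0.396501, fail to reject H0 at alpha = 0.1.


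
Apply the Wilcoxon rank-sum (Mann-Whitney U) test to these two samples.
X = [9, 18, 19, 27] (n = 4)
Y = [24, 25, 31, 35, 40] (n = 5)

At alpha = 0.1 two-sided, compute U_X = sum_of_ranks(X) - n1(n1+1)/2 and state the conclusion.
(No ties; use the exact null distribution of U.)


Step 1: Combine and sort all 9 observations; assign midranks.
sorted (value, group): (9,X), (18,X), (19,X), (24,Y), (25,Y), (27,X), (31,Y), (35,Y), (40,Y)
ranks: 9->1, 18->2, 19->3, 24->4, 25->5, 27->6, 31->7, 35->8, 40->9
Step 2: Rank sum for X: R1 = 1 + 2 + 3 + 6 = 12.
Step 3: U_X = R1 - n1(n1+1)/2 = 12 - 4*5/2 = 12 - 10 = 2.
       U_Y = n1*n2 - U_X = 20 - 2 = 18.
Step 4: No ties, so the exact null distribution of U (based on enumerating the C(9,4) = 126 equally likely rank assignments) gives the two-sided p-value.
Step 5: p-value = 0.063492; compare to alpha = 0.1. reject H0.

U_X = 2, p = 0.063492, reject H0 at alpha = 0.1.


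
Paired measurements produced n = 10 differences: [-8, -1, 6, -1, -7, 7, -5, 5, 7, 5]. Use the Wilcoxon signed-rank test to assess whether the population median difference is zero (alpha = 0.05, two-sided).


Step 1: Drop any zero differences (none here) and take |d_i|.
|d| = [8, 1, 6, 1, 7, 7, 5, 5, 7, 5]
Step 2: Midrank |d_i| (ties get averaged ranks).
ranks: |8|->10, |1|->1.5, |6|->6, |1|->1.5, |7|->8, |7|->8, |5|->4, |5|->4, |7|->8, |5|->4
Step 3: Attach original signs; sum ranks with positive sign and with negative sign.
W+ = 6 + 8 + 4 + 8 + 4 = 30
W- = 10 + 1.5 + 1.5 + 8 + 4 = 25
(Check: W+ + W- = 55 should equal n(n+1)/2 = 55.)
Step 4: Test statistic W = min(W+, W-) = 25.
Step 5: Ties in |d|, so use the tie-corrected normal approximation.
        E[W] = n(n+1)/4 = 10*11/4 = 27.5.
        Tie groups: |d|=1 (t=2), |d|=5 (t=3), |d|=7 (t=3); sum(t^3 - t) = 54.
        Var[W] = n(n+1)(2n+1)/24 - sum(t^3-t)/48 = 2310/24 - 54/48 = 95.125.
        z = (W - E[W]) / sqrt(Var[W]) = (25 - 27.5) / 9.7532 = -0.2563.
        Two-sided p = 2*Phi(z) = 0.797699.
Step 6: alpha = 0.05. fail to reject H0.

W+ = 30, W- = 25, W = min = 25, p = 0.797699, fail to reject H0.


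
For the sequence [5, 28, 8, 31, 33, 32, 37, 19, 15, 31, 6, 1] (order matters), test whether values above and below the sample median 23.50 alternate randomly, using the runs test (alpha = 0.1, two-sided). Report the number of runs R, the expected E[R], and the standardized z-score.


Step 1: Compute median = 23.50; label A = above, B = below.
Labels in order: BABAAAABBABB  (n_A = 6, n_B = 6)
Step 2: Count runs R = 7.
Step 3: Under H0 (random ordering), E[R] = 2*n_A*n_B/(n_A+n_B) + 1 = 2*6*6/12 + 1 = 7.0000.
        Var[R] = 2*n_A*n_B*(2*n_A*n_B - n_A - n_B) / ((n_A+n_B)^2 * (n_A+n_B-1)) = 4320/1584 = 2.7273.
        SD[R] = 1.6514.
Step 4: R = E[R], so z = 0 with no continuity correction.
Step 5: Two-sided p-value via normal approximation = 2*(1 - Phi(|z|)) = 1.000000.
Step 6: alpha = 0.1. fail to reject H0.

R = 7, z = 0.0000, p = 1.000000, fail to reject H0.


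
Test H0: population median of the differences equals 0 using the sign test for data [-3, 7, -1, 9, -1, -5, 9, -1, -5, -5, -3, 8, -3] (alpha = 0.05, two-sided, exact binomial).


Step 1: Discard zero differences. Original n = 13; n_eff = number of nonzero differences = 13.
Nonzero differences (with sign): -3, +7, -1, +9, -1, -5, +9, -1, -5, -5, -3, +8, -3
Step 2: Count signs: positive = 4, negative = 9.
Step 3: Under H0: P(positive) = 0.5, so the number of positives S ~ Bin(13, 0.5).
Step 4: Two-sided exact p-value = sum of Bin(13,0.5) probabilities at or below the observed probability = 0.266846.
Step 5: alpha = 0.05. fail to reject H0.

n_eff = 13, pos = 4, neg = 9, p = 0.266846, fail to reject H0.


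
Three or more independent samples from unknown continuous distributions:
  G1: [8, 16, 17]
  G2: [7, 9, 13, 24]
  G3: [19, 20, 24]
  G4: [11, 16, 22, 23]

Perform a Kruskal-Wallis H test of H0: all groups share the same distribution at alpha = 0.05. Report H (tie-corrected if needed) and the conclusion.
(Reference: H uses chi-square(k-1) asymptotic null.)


Step 1: Combine all N = 14 observations and assign midranks.
sorted (value, group, rank): (7,G2,1), (8,G1,2), (9,G2,3), (11,G4,4), (13,G2,5), (16,G1,6.5), (16,G4,6.5), (17,G1,8), (19,G3,9), (20,G3,10), (22,G4,11), (23,G4,12), (24,G2,13.5), (24,G3,13.5)
Step 2: Sum ranks within each group.
R_1 = 16.5 (n_1 = 3)
R_2 = 22.5 (n_2 = 4)
R_3 = 32.5 (n_3 = 3)
R_4 = 33.5 (n_4 = 4)
Step 3: H = 12/(N(N+1)) * sum(R_i^2/n_i) - 3(N+1)
     = 12/(14*15) * (16.5^2/3 + 22.5^2/4 + 32.5^2/3 + 33.5^2/4) - 3*15
     = 0.057143 * 849.958 - 45
     = 3.569048.
Step 4: Ties present; correction factor C = 1 - 12/(14^3 - 14) = 0.995604. Corrected H = 3.569048 / 0.995604 = 3.584805.
Step 5: Under H0, H ~ chi^2(3); p-value = 0.309929.
Step 6: alpha = 0.05. fail to reject H0.

H = 3.5848, df = 3, p = 0.309929, fail to reject H0.


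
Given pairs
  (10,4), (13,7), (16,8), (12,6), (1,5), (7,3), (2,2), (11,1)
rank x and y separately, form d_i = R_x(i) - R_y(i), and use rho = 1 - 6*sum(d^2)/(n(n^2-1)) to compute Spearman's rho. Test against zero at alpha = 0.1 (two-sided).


Step 1: Rank x and y separately (midranks; no ties here).
rank(x): 10->4, 13->7, 16->8, 12->6, 1->1, 7->3, 2->2, 11->5
rank(y): 4->4, 7->7, 8->8, 6->6, 5->5, 3->3, 2->2, 1->1
Step 2: d_i = R_x(i) - R_y(i); compute d_i^2.
  (4-4)^2=0, (7-7)^2=0, (8-8)^2=0, (6-6)^2=0, (1-5)^2=16, (3-3)^2=0, (2-2)^2=0, (5-1)^2=16
sum(d^2) = 32.
Step 3: rho = 1 - 6*32 / (8*(8^2 - 1)) = 1 - 192/504 = 0.619048.
Step 4: Under H0, t = rho * sqrt((n-2)/(1-rho^2)) = 1.9308 ~ t(6).
Step 5: Two-sided p-value from the t-distribution with 6 df = 0.101733.
Step 6: alpha = 0.1. fail to reject H0.

rho = 0.6190, p = 0.101733, fail to reject H0 at alpha = 0.1.


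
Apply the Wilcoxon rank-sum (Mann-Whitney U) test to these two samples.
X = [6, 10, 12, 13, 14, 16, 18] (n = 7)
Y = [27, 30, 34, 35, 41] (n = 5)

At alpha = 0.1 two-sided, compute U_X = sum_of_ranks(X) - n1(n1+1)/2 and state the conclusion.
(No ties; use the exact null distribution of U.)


Step 1: Combine and sort all 12 observations; assign midranks.
sorted (value, group): (6,X), (10,X), (12,X), (13,X), (14,X), (16,X), (18,X), (27,Y), (30,Y), (34,Y), (35,Y), (41,Y)
ranks: 6->1, 10->2, 12->3, 13->4, 14->5, 16->6, 18->7, 27->8, 30->9, 34->10, 35->11, 41->12
Step 2: Rank sum for X: R1 = 1 + 2 + 3 + 4 + 5 + 6 + 7 = 28.
Step 3: U_X = R1 - n1(n1+1)/2 = 28 - 7*8/2 = 28 - 28 = 0.
       U_Y = n1*n2 - U_X = 35 - 0 = 35.
Step 4: No ties, so the exact null distribution of U (based on enumerating the C(12,7) = 792 equally likely rank assignments) gives the two-sided p-value.
Step 5: p-value = 0.002525; compare to alpha = 0.1. reject H0.

U_X = 0, p = 0.002525, reject H0 at alpha = 0.1.


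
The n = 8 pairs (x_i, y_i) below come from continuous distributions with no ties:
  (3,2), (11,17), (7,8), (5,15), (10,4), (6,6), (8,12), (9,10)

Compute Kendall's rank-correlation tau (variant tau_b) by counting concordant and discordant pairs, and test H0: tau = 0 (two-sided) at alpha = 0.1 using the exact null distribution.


Step 1: Enumerate the 28 unordered pairs (i,j) with i<j and classify each by sign(x_j-x_i) * sign(y_j-y_i).
  (1,2):dx=+8,dy=+15->C; (1,3):dx=+4,dy=+6->C; (1,4):dx=+2,dy=+13->C; (1,5):dx=+7,dy=+2->C
  (1,6):dx=+3,dy=+4->C; (1,7):dx=+5,dy=+10->C; (1,8):dx=+6,dy=+8->C; (2,3):dx=-4,dy=-9->C
  (2,4):dx=-6,dy=-2->C; (2,5):dx=-1,dy=-13->C; (2,6):dx=-5,dy=-11->C; (2,7):dx=-3,dy=-5->C
  (2,8):dx=-2,dy=-7->C; (3,4):dx=-2,dy=+7->D; (3,5):dx=+3,dy=-4->D; (3,6):dx=-1,dy=-2->C
  (3,7):dx=+1,dy=+4->C; (3,8):dx=+2,dy=+2->C; (4,5):dx=+5,dy=-11->D; (4,6):dx=+1,dy=-9->D
  (4,7):dx=+3,dy=-3->D; (4,8):dx=+4,dy=-5->D; (5,6):dx=-4,dy=+2->D; (5,7):dx=-2,dy=+8->D
  (5,8):dx=-1,dy=+6->D; (6,7):dx=+2,dy=+6->C; (6,8):dx=+3,dy=+4->C; (7,8):dx=+1,dy=-2->D
Step 2: C = 18, D = 10, total pairs = 28.
Step 3: tau = (C - D)/(n(n-1)/2) = (18 - 10)/28 = 0.285714.
Step 4: Exact two-sided p-value (enumerate n! = 40320 permutations of y under H0): p = 0.398760.
Step 5: alpha = 0.1. fail to reject H0.

tau_b = 0.2857 (C=18, D=10), p = 0.398760, fail to reject H0.


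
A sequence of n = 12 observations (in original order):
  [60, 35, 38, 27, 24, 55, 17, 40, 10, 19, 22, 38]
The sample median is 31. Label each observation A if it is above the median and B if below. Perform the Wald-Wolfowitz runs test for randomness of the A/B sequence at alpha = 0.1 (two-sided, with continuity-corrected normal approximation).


Step 1: Compute median = 31; label A = above, B = below.
Labels in order: AAABBABABBBA  (n_A = 6, n_B = 6)
Step 2: Count runs R = 7.
Step 3: Under H0 (random ordering), E[R] = 2*n_A*n_B/(n_A+n_B) + 1 = 2*6*6/12 + 1 = 7.0000.
        Var[R] = 2*n_A*n_B*(2*n_A*n_B - n_A - n_B) / ((n_A+n_B)^2 * (n_A+n_B-1)) = 4320/1584 = 2.7273.
        SD[R] = 1.6514.
Step 4: R = E[R], so z = 0 with no continuity correction.
Step 5: Two-sided p-value via normal approximation = 2*(1 - Phi(|z|)) = 1.000000.
Step 6: alpha = 0.1. fail to reject H0.

R = 7, z = 0.0000, p = 1.000000, fail to reject H0.


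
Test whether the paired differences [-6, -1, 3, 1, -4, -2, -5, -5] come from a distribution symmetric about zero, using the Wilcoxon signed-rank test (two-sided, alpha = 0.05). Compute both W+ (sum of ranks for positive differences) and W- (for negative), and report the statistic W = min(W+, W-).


Step 1: Drop any zero differences (none here) and take |d_i|.
|d| = [6, 1, 3, 1, 4, 2, 5, 5]
Step 2: Midrank |d_i| (ties get averaged ranks).
ranks: |6|->8, |1|->1.5, |3|->4, |1|->1.5, |4|->5, |2|->3, |5|->6.5, |5|->6.5
Step 3: Attach original signs; sum ranks with positive sign and with negative sign.
W+ = 4 + 1.5 = 5.5
W- = 8 + 1.5 + 5 + 3 + 6.5 + 6.5 = 30.5
(Check: W+ + W- = 36 should equal n(n+1)/2 = 36.)
Step 4: Test statistic W = min(W+, W-) = 5.5.
Step 5: Ties in |d|, so use the tie-corrected normal approximation.
        E[W] = n(n+1)/4 = 8*9/4 = 18.
        Tie groups: |d|=1 (t=2), |d|=5 (t=2); sum(t^3 - t) = 12.
        Var[W] = n(n+1)(2n+1)/24 - sum(t^3-t)/48 = 1224/24 - 12/48 = 50.75.
        z = (W - E[W]) / sqrt(Var[W]) = (5.5 - 18) / 7.1239 = -1.7547.
        Two-sided p = 2*Phi(z) = 0.079318.
Step 6: alpha = 0.05. fail to reject H0.

W+ = 5.5, W- = 30.5, W = min = 5.5, p = 0.079318, fail to reject H0.


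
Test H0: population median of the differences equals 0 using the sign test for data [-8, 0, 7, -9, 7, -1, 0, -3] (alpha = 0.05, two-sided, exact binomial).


Step 1: Discard zero differences. Original n = 8; n_eff = number of nonzero differences = 6.
Nonzero differences (with sign): -8, +7, -9, +7, -1, -3
Step 2: Count signs: positive = 2, negative = 4.
Step 3: Under H0: P(positive) = 0.5, so the number of positives S ~ Bin(6, 0.5).
Step 4: Two-sided exact p-value = sum of Bin(6,0.5) probabilities at or below the observed probability = 0.687500.
Step 5: alpha = 0.05. fail to reject H0.

n_eff = 6, pos = 2, neg = 4, p = 0.687500, fail to reject H0.


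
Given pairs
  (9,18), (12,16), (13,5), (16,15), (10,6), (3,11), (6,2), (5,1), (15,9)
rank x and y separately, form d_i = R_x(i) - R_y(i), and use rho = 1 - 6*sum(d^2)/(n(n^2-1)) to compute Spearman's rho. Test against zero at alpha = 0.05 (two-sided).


Step 1: Rank x and y separately (midranks; no ties here).
rank(x): 9->4, 12->6, 13->7, 16->9, 10->5, 3->1, 6->3, 5->2, 15->8
rank(y): 18->9, 16->8, 5->3, 15->7, 6->4, 11->6, 2->2, 1->1, 9->5
Step 2: d_i = R_x(i) - R_y(i); compute d_i^2.
  (4-9)^2=25, (6-8)^2=4, (7-3)^2=16, (9-7)^2=4, (5-4)^2=1, (1-6)^2=25, (3-2)^2=1, (2-1)^2=1, (8-5)^2=9
sum(d^2) = 86.
Step 3: rho = 1 - 6*86 / (9*(9^2 - 1)) = 1 - 516/720 = 0.283333.
Step 4: Under H0, t = rho * sqrt((n-2)/(1-rho^2)) = 0.7817 ~ t(7).
Step 5: Two-sided p-value from the t-distribution with 7 df = 0.460030.
Step 6: alpha = 0.05. fail to reject H0.

rho = 0.2833, p = 0.460030, fail to reject H0 at alpha = 0.05.


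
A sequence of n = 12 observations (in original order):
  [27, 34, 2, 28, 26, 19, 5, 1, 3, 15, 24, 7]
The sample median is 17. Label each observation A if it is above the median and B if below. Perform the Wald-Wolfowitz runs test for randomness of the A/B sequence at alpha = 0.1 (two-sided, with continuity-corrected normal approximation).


Step 1: Compute median = 17; label A = above, B = below.
Labels in order: AABAAABBBBAB  (n_A = 6, n_B = 6)
Step 2: Count runs R = 6.
Step 3: Under H0 (random ordering), E[R] = 2*n_A*n_B/(n_A+n_B) + 1 = 2*6*6/12 + 1 = 7.0000.
        Var[R] = 2*n_A*n_B*(2*n_A*n_B - n_A - n_B) / ((n_A+n_B)^2 * (n_A+n_B-1)) = 4320/1584 = 2.7273.
        SD[R] = 1.6514.
Step 4: Continuity-corrected z = (R + 0.5 - E[R]) / SD[R] = (6 + 0.5 - 7.0000) / 1.6514 = -0.3028.
Step 5: Two-sided p-value via normal approximation = 2*(1 - Phi(|z|)) = 0.762069.
Step 6: alpha = 0.1. fail to reject H0.

R = 6, z = -0.3028, p = 0.762069, fail to reject H0.


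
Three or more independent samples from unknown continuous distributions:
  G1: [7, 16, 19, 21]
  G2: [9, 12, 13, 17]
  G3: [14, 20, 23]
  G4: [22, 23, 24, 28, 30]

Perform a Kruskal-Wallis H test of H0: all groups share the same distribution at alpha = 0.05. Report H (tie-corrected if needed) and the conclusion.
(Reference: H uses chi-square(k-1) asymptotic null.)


Step 1: Combine all N = 16 observations and assign midranks.
sorted (value, group, rank): (7,G1,1), (9,G2,2), (12,G2,3), (13,G2,4), (14,G3,5), (16,G1,6), (17,G2,7), (19,G1,8), (20,G3,9), (21,G1,10), (22,G4,11), (23,G3,12.5), (23,G4,12.5), (24,G4,14), (28,G4,15), (30,G4,16)
Step 2: Sum ranks within each group.
R_1 = 25 (n_1 = 4)
R_2 = 16 (n_2 = 4)
R_3 = 26.5 (n_3 = 3)
R_4 = 68.5 (n_4 = 5)
Step 3: H = 12/(N(N+1)) * sum(R_i^2/n_i) - 3(N+1)
     = 12/(16*17) * (25^2/4 + 16^2/4 + 26.5^2/3 + 68.5^2/5) - 3*17
     = 0.044118 * 1392.78 - 51
     = 10.446324.
Step 4: Ties present; correction factor C = 1 - 6/(16^3 - 16) = 0.998529. Corrected H = 10.446324 / 0.998529 = 10.461708.
Step 5: Under H0, H ~ chi^2(3); p-value = 0.015023.
Step 6: alpha = 0.05. reject H0.

H = 10.4617, df = 3, p = 0.015023, reject H0.


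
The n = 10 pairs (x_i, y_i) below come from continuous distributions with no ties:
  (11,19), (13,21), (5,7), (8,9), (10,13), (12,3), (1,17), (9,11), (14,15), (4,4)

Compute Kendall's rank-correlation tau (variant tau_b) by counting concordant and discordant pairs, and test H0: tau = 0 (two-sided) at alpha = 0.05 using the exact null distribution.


Step 1: Enumerate the 45 unordered pairs (i,j) with i<j and classify each by sign(x_j-x_i) * sign(y_j-y_i).
  (1,2):dx=+2,dy=+2->C; (1,3):dx=-6,dy=-12->C; (1,4):dx=-3,dy=-10->C; (1,5):dx=-1,dy=-6->C
  (1,6):dx=+1,dy=-16->D; (1,7):dx=-10,dy=-2->C; (1,8):dx=-2,dy=-8->C; (1,9):dx=+3,dy=-4->D
  (1,10):dx=-7,dy=-15->C; (2,3):dx=-8,dy=-14->C; (2,4):dx=-5,dy=-12->C; (2,5):dx=-3,dy=-8->C
  (2,6):dx=-1,dy=-18->C; (2,7):dx=-12,dy=-4->C; (2,8):dx=-4,dy=-10->C; (2,9):dx=+1,dy=-6->D
  (2,10):dx=-9,dy=-17->C; (3,4):dx=+3,dy=+2->C; (3,5):dx=+5,dy=+6->C; (3,6):dx=+7,dy=-4->D
  (3,7):dx=-4,dy=+10->D; (3,8):dx=+4,dy=+4->C; (3,9):dx=+9,dy=+8->C; (3,10):dx=-1,dy=-3->C
  (4,5):dx=+2,dy=+4->C; (4,6):dx=+4,dy=-6->D; (4,7):dx=-7,dy=+8->D; (4,8):dx=+1,dy=+2->C
  (4,9):dx=+6,dy=+6->C; (4,10):dx=-4,dy=-5->C; (5,6):dx=+2,dy=-10->D; (5,7):dx=-9,dy=+4->D
  (5,8):dx=-1,dy=-2->C; (5,9):dx=+4,dy=+2->C; (5,10):dx=-6,dy=-9->C; (6,7):dx=-11,dy=+14->D
  (6,8):dx=-3,dy=+8->D; (6,9):dx=+2,dy=+12->C; (6,10):dx=-8,dy=+1->D; (7,8):dx=+8,dy=-6->D
  (7,9):dx=+13,dy=-2->D; (7,10):dx=+3,dy=-13->D; (8,9):dx=+5,dy=+4->C; (8,10):dx=-5,dy=-7->C
  (9,10):dx=-10,dy=-11->C
Step 2: C = 30, D = 15, total pairs = 45.
Step 3: tau = (C - D)/(n(n-1)/2) = (30 - 15)/45 = 0.333333.
Step 4: Exact two-sided p-value (enumerate n! = 3628800 permutations of y under H0): p = 0.216373.
Step 5: alpha = 0.05. fail to reject H0.

tau_b = 0.3333 (C=30, D=15), p = 0.216373, fail to reject H0.


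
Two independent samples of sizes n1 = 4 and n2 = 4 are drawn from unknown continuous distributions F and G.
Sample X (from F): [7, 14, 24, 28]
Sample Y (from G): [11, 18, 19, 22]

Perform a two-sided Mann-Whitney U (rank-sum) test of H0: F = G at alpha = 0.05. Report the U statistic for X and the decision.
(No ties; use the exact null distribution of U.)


Step 1: Combine and sort all 8 observations; assign midranks.
sorted (value, group): (7,X), (11,Y), (14,X), (18,Y), (19,Y), (22,Y), (24,X), (28,X)
ranks: 7->1, 11->2, 14->3, 18->4, 19->5, 22->6, 24->7, 28->8
Step 2: Rank sum for X: R1 = 1 + 3 + 7 + 8 = 19.
Step 3: U_X = R1 - n1(n1+1)/2 = 19 - 4*5/2 = 19 - 10 = 9.
       U_Y = n1*n2 - U_X = 16 - 9 = 7.
Step 4: No ties, so the exact null distribution of U (based on enumerating the C(8,4) = 70 equally likely rank assignments) gives the two-sided p-value.
Step 5: p-value = 0.885714; compare to alpha = 0.05. fail to reject H0.

U_X = 9, p = 0.885714, fail to reject H0 at alpha = 0.05.


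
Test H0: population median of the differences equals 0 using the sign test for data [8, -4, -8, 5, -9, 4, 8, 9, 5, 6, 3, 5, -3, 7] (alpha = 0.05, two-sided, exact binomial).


Step 1: Discard zero differences. Original n = 14; n_eff = number of nonzero differences = 14.
Nonzero differences (with sign): +8, -4, -8, +5, -9, +4, +8, +9, +5, +6, +3, +5, -3, +7
Step 2: Count signs: positive = 10, negative = 4.
Step 3: Under H0: P(positive) = 0.5, so the number of positives S ~ Bin(14, 0.5).
Step 4: Two-sided exact p-value = sum of Bin(14,0.5) probabilities at or below the observed probability = 0.179565.
Step 5: alpha = 0.05. fail to reject H0.

n_eff = 14, pos = 10, neg = 4, p = 0.179565, fail to reject H0.


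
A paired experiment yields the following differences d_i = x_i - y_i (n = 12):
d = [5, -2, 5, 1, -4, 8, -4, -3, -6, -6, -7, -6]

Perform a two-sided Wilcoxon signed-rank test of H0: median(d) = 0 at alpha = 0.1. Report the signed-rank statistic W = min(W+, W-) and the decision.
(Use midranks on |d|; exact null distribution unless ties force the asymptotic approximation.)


Step 1: Drop any zero differences (none here) and take |d_i|.
|d| = [5, 2, 5, 1, 4, 8, 4, 3, 6, 6, 7, 6]
Step 2: Midrank |d_i| (ties get averaged ranks).
ranks: |5|->6.5, |2|->2, |5|->6.5, |1|->1, |4|->4.5, |8|->12, |4|->4.5, |3|->3, |6|->9, |6|->9, |7|->11, |6|->9
Step 3: Attach original signs; sum ranks with positive sign and with negative sign.
W+ = 6.5 + 6.5 + 1 + 12 = 26
W- = 2 + 4.5 + 4.5 + 3 + 9 + 9 + 11 + 9 = 52
(Check: W+ + W- = 78 should equal n(n+1)/2 = 78.)
Step 4: Test statistic W = min(W+, W-) = 26.
Step 5: Ties in |d|, so use the tie-corrected normal approximation.
        E[W] = n(n+1)/4 = 12*13/4 = 39.
        Tie groups: |d|=4 (t=2), |d|=5 (t=2), |d|=6 (t=3); sum(t^3 - t) = 36.
        Var[W] = n(n+1)(2n+1)/24 - sum(t^3-t)/48 = 3900/24 - 36/48 = 161.75.
        z = (W - E[W]) / sqrt(Var[W]) = (26 - 39) / 12.7181 = -1.0222.
        Two-sided p = 2*Phi(z) = 0.306703.
Step 6: alpha = 0.1. fail to reject H0.

W+ = 26, W- = 52, W = min = 26, p = 0.306703, fail to reject H0.


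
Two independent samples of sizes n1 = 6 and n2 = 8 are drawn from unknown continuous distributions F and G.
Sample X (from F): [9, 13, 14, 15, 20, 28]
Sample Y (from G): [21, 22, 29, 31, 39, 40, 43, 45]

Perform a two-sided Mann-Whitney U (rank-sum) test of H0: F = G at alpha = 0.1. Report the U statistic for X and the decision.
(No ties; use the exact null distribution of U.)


Step 1: Combine and sort all 14 observations; assign midranks.
sorted (value, group): (9,X), (13,X), (14,X), (15,X), (20,X), (21,Y), (22,Y), (28,X), (29,Y), (31,Y), (39,Y), (40,Y), (43,Y), (45,Y)
ranks: 9->1, 13->2, 14->3, 15->4, 20->5, 21->6, 22->7, 28->8, 29->9, 31->10, 39->11, 40->12, 43->13, 45->14
Step 2: Rank sum for X: R1 = 1 + 2 + 3 + 4 + 5 + 8 = 23.
Step 3: U_X = R1 - n1(n1+1)/2 = 23 - 6*7/2 = 23 - 21 = 2.
       U_Y = n1*n2 - U_X = 48 - 2 = 46.
Step 4: No ties, so the exact null distribution of U (based on enumerating the C(14,6) = 3003 equally likely rank assignments) gives the two-sided p-value.
Step 5: p-value = 0.002664; compare to alpha = 0.1. reject H0.

U_X = 2, p = 0.002664, reject H0 at alpha = 0.1.


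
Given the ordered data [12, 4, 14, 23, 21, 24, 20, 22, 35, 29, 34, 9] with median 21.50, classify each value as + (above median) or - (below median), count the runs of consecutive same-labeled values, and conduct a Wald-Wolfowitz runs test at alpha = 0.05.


Step 1: Compute median = 21.50; label A = above, B = below.
Labels in order: BBBABABAAAAB  (n_A = 6, n_B = 6)
Step 2: Count runs R = 7.
Step 3: Under H0 (random ordering), E[R] = 2*n_A*n_B/(n_A+n_B) + 1 = 2*6*6/12 + 1 = 7.0000.
        Var[R] = 2*n_A*n_B*(2*n_A*n_B - n_A - n_B) / ((n_A+n_B)^2 * (n_A+n_B-1)) = 4320/1584 = 2.7273.
        SD[R] = 1.6514.
Step 4: R = E[R], so z = 0 with no continuity correction.
Step 5: Two-sided p-value via normal approximation = 2*(1 - Phi(|z|)) = 1.000000.
Step 6: alpha = 0.05. fail to reject H0.

R = 7, z = 0.0000, p = 1.000000, fail to reject H0.


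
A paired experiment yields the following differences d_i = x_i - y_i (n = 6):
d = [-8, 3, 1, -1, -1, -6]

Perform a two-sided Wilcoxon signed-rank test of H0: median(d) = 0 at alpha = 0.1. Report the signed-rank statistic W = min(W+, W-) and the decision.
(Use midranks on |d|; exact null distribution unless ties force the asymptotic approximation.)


Step 1: Drop any zero differences (none here) and take |d_i|.
|d| = [8, 3, 1, 1, 1, 6]
Step 2: Midrank |d_i| (ties get averaged ranks).
ranks: |8|->6, |3|->4, |1|->2, |1|->2, |1|->2, |6|->5
Step 3: Attach original signs; sum ranks with positive sign and with negative sign.
W+ = 4 + 2 = 6
W- = 6 + 2 + 2 + 5 = 15
(Check: W+ + W- = 21 should equal n(n+1)/2 = 21.)
Step 4: Test statistic W = min(W+, W-) = 6.
Step 5: Ties in |d|, so use the tie-corrected normal approximation.
        E[W] = n(n+1)/4 = 6*7/4 = 10.5.
        Tie groups: |d|=1 (t=3); sum(t^3 - t) = 24.
        Var[W] = n(n+1)(2n+1)/24 - sum(t^3-t)/48 = 546/24 - 24/48 = 22.25.
        z = (W - E[W]) / sqrt(Var[W]) = (6 - 10.5) / 4.7170 = -0.9540.
        Two-sided p = 2*Phi(z) = 0.340085.
Step 6: alpha = 0.1. fail to reject H0.

W+ = 6, W- = 15, W = min = 6, p = 0.340085, fail to reject H0.


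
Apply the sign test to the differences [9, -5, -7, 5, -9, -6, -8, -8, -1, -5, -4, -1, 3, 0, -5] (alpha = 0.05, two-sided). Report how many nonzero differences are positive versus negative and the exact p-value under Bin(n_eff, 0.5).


Step 1: Discard zero differences. Original n = 15; n_eff = number of nonzero differences = 14.
Nonzero differences (with sign): +9, -5, -7, +5, -9, -6, -8, -8, -1, -5, -4, -1, +3, -5
Step 2: Count signs: positive = 3, negative = 11.
Step 3: Under H0: P(positive) = 0.5, so the number of positives S ~ Bin(14, 0.5).
Step 4: Two-sided exact p-value = sum of Bin(14,0.5) probabilities at or below the observed probability = 0.057373.
Step 5: alpha = 0.05. fail to reject H0.

n_eff = 14, pos = 3, neg = 11, p = 0.057373, fail to reject H0.


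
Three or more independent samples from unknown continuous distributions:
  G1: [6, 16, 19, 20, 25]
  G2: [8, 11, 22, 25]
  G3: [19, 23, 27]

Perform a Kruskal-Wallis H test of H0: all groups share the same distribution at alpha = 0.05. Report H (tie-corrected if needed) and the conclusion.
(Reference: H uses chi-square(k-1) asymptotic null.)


Step 1: Combine all N = 12 observations and assign midranks.
sorted (value, group, rank): (6,G1,1), (8,G2,2), (11,G2,3), (16,G1,4), (19,G1,5.5), (19,G3,5.5), (20,G1,7), (22,G2,8), (23,G3,9), (25,G1,10.5), (25,G2,10.5), (27,G3,12)
Step 2: Sum ranks within each group.
R_1 = 28 (n_1 = 5)
R_2 = 23.5 (n_2 = 4)
R_3 = 26.5 (n_3 = 3)
Step 3: H = 12/(N(N+1)) * sum(R_i^2/n_i) - 3(N+1)
     = 12/(12*13) * (28^2/5 + 23.5^2/4 + 26.5^2/3) - 3*13
     = 0.076923 * 528.946 - 39
     = 1.688141.
Step 4: Ties present; correction factor C = 1 - 12/(12^3 - 12) = 0.993007. Corrected H = 1.688141 / 0.993007 = 1.700029.
Step 5: Under H0, H ~ chi^2(2); p-value = 0.427409.
Step 6: alpha = 0.05. fail to reject H0.

H = 1.7000, df = 2, p = 0.427409, fail to reject H0.


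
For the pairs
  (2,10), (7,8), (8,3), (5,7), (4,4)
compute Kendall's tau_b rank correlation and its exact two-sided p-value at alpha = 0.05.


Step 1: Enumerate the 10 unordered pairs (i,j) with i<j and classify each by sign(x_j-x_i) * sign(y_j-y_i).
  (1,2):dx=+5,dy=-2->D; (1,3):dx=+6,dy=-7->D; (1,4):dx=+3,dy=-3->D; (1,5):dx=+2,dy=-6->D
  (2,3):dx=+1,dy=-5->D; (2,4):dx=-2,dy=-1->C; (2,5):dx=-3,dy=-4->C; (3,4):dx=-3,dy=+4->D
  (3,5):dx=-4,dy=+1->D; (4,5):dx=-1,dy=-3->C
Step 2: C = 3, D = 7, total pairs = 10.
Step 3: tau = (C - D)/(n(n-1)/2) = (3 - 7)/10 = -0.400000.
Step 4: Exact two-sided p-value (enumerate n! = 120 permutations of y under H0): p = 0.483333.
Step 5: alpha = 0.05. fail to reject H0.

tau_b = -0.4000 (C=3, D=7), p = 0.483333, fail to reject H0.


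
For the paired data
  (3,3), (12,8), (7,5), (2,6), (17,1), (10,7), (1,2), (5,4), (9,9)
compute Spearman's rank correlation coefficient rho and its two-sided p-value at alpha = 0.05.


Step 1: Rank x and y separately (midranks; no ties here).
rank(x): 3->3, 12->8, 7->5, 2->2, 17->9, 10->7, 1->1, 5->4, 9->6
rank(y): 3->3, 8->8, 5->5, 6->6, 1->1, 7->7, 2->2, 4->4, 9->9
Step 2: d_i = R_x(i) - R_y(i); compute d_i^2.
  (3-3)^2=0, (8-8)^2=0, (5-5)^2=0, (2-6)^2=16, (9-1)^2=64, (7-7)^2=0, (1-2)^2=1, (4-4)^2=0, (6-9)^2=9
sum(d^2) = 90.
Step 3: rho = 1 - 6*90 / (9*(9^2 - 1)) = 1 - 540/720 = 0.250000.
Step 4: Under H0, t = rho * sqrt((n-2)/(1-rho^2)) = 0.6831 ~ t(7).
Step 5: Two-sided p-value from the t-distribution with 7 df = 0.516490.
Step 6: alpha = 0.05. fail to reject H0.

rho = 0.2500, p = 0.516490, fail to reject H0 at alpha = 0.05.


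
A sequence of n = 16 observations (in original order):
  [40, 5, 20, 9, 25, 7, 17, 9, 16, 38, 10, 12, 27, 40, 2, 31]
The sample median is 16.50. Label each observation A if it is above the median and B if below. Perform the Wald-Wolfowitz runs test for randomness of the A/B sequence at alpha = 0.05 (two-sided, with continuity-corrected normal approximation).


Step 1: Compute median = 16.50; label A = above, B = below.
Labels in order: ABABABABBABBAABA  (n_A = 8, n_B = 8)
Step 2: Count runs R = 13.
Step 3: Under H0 (random ordering), E[R] = 2*n_A*n_B/(n_A+n_B) + 1 = 2*8*8/16 + 1 = 9.0000.
        Var[R] = 2*n_A*n_B*(2*n_A*n_B - n_A - n_B) / ((n_A+n_B)^2 * (n_A+n_B-1)) = 14336/3840 = 3.7333.
        SD[R] = 1.9322.
Step 4: Continuity-corrected z = (R - 0.5 - E[R]) / SD[R] = (13 - 0.5 - 9.0000) / 1.9322 = 1.8114.
Step 5: Two-sided p-value via normal approximation = 2*(1 - Phi(|z|)) = 0.070076.
Step 6: alpha = 0.05. fail to reject H0.

R = 13, z = 1.8114, p = 0.070076, fail to reject H0.


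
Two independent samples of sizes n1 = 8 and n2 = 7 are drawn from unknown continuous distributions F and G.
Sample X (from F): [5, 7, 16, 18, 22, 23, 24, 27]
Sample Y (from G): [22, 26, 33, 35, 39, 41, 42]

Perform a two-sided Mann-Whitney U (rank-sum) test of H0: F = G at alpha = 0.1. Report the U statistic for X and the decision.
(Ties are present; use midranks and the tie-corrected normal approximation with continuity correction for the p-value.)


Step 1: Combine and sort all 15 observations; assign midranks.
sorted (value, group): (5,X), (7,X), (16,X), (18,X), (22,X), (22,Y), (23,X), (24,X), (26,Y), (27,X), (33,Y), (35,Y), (39,Y), (41,Y), (42,Y)
ranks: 5->1, 7->2, 16->3, 18->4, 22->5.5, 22->5.5, 23->7, 24->8, 26->9, 27->10, 33->11, 35->12, 39->13, 41->14, 42->15
Step 2: Rank sum for X: R1 = 1 + 2 + 3 + 4 + 5.5 + 7 + 8 + 10 = 40.5.
Step 3: U_X = R1 - n1(n1+1)/2 = 40.5 - 8*9/2 = 40.5 - 36 = 4.5.
       U_Y = n1*n2 - U_X = 56 - 4.5 = 51.5.
Step 4: Ties are present, so use the tie-corrected normal approximation (with continuity correction) for the p-value.
Step 5: p-value = 0.007719; compare to alpha = 0.1. reject H0.

U_X = 4.5, p = 0.007719, reject H0 at alpha = 0.1.


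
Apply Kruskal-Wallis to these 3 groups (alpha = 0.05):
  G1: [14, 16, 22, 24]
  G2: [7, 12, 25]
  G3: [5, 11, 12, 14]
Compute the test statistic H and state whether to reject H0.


Step 1: Combine all N = 11 observations and assign midranks.
sorted (value, group, rank): (5,G3,1), (7,G2,2), (11,G3,3), (12,G2,4.5), (12,G3,4.5), (14,G1,6.5), (14,G3,6.5), (16,G1,8), (22,G1,9), (24,G1,10), (25,G2,11)
Step 2: Sum ranks within each group.
R_1 = 33.5 (n_1 = 4)
R_2 = 17.5 (n_2 = 3)
R_3 = 15 (n_3 = 4)
Step 3: H = 12/(N(N+1)) * sum(R_i^2/n_i) - 3(N+1)
     = 12/(11*12) * (33.5^2/4 + 17.5^2/3 + 15^2/4) - 3*12
     = 0.090909 * 438.896 - 36
     = 3.899621.
Step 4: Ties present; correction factor C = 1 - 12/(11^3 - 11) = 0.990909. Corrected H = 3.899621 / 0.990909 = 3.935398.
Step 5: Under H0, H ~ chi^2(2); p-value = 0.139778.
Step 6: alpha = 0.05. fail to reject H0.

H = 3.9354, df = 2, p = 0.139778, fail to reject H0.


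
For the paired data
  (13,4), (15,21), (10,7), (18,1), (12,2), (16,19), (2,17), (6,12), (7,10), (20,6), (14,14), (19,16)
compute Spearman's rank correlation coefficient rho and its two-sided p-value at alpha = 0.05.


Step 1: Rank x and y separately (midranks; no ties here).
rank(x): 13->6, 15->8, 10->4, 18->10, 12->5, 16->9, 2->1, 6->2, 7->3, 20->12, 14->7, 19->11
rank(y): 4->3, 21->12, 7->5, 1->1, 2->2, 19->11, 17->10, 12->7, 10->6, 6->4, 14->8, 16->9
Step 2: d_i = R_x(i) - R_y(i); compute d_i^2.
  (6-3)^2=9, (8-12)^2=16, (4-5)^2=1, (10-1)^2=81, (5-2)^2=9, (9-11)^2=4, (1-10)^2=81, (2-7)^2=25, (3-6)^2=9, (12-4)^2=64, (7-8)^2=1, (11-9)^2=4
sum(d^2) = 304.
Step 3: rho = 1 - 6*304 / (12*(12^2 - 1)) = 1 - 1824/1716 = -0.062937.
Step 4: Under H0, t = rho * sqrt((n-2)/(1-rho^2)) = -0.1994 ~ t(10).
Step 5: Two-sided p-value from the t-distribution with 10 df = 0.845931.
Step 6: alpha = 0.05. fail to reject H0.

rho = -0.0629, p = 0.845931, fail to reject H0 at alpha = 0.05.


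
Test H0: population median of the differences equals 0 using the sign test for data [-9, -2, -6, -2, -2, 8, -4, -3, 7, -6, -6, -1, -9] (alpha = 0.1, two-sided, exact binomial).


Step 1: Discard zero differences. Original n = 13; n_eff = number of nonzero differences = 13.
Nonzero differences (with sign): -9, -2, -6, -2, -2, +8, -4, -3, +7, -6, -6, -1, -9
Step 2: Count signs: positive = 2, negative = 11.
Step 3: Under H0: P(positive) = 0.5, so the number of positives S ~ Bin(13, 0.5).
Step 4: Two-sided exact p-value = sum of Bin(13,0.5) probabilities at or below the observed probability = 0.022461.
Step 5: alpha = 0.1. reject H0.

n_eff = 13, pos = 2, neg = 11, p = 0.022461, reject H0.


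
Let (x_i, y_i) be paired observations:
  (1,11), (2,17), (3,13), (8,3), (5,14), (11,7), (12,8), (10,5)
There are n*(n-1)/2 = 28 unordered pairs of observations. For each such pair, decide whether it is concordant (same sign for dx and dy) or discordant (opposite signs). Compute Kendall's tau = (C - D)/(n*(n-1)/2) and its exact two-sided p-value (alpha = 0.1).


Step 1: Enumerate the 28 unordered pairs (i,j) with i<j and classify each by sign(x_j-x_i) * sign(y_j-y_i).
  (1,2):dx=+1,dy=+6->C; (1,3):dx=+2,dy=+2->C; (1,4):dx=+7,dy=-8->D; (1,5):dx=+4,dy=+3->C
  (1,6):dx=+10,dy=-4->D; (1,7):dx=+11,dy=-3->D; (1,8):dx=+9,dy=-6->D; (2,3):dx=+1,dy=-4->D
  (2,4):dx=+6,dy=-14->D; (2,5):dx=+3,dy=-3->D; (2,6):dx=+9,dy=-10->D; (2,7):dx=+10,dy=-9->D
  (2,8):dx=+8,dy=-12->D; (3,4):dx=+5,dy=-10->D; (3,5):dx=+2,dy=+1->C; (3,6):dx=+8,dy=-6->D
  (3,7):dx=+9,dy=-5->D; (3,8):dx=+7,dy=-8->D; (4,5):dx=-3,dy=+11->D; (4,6):dx=+3,dy=+4->C
  (4,7):dx=+4,dy=+5->C; (4,8):dx=+2,dy=+2->C; (5,6):dx=+6,dy=-7->D; (5,7):dx=+7,dy=-6->D
  (5,8):dx=+5,dy=-9->D; (6,7):dx=+1,dy=+1->C; (6,8):dx=-1,dy=-2->C; (7,8):dx=-2,dy=-3->C
Step 2: C = 10, D = 18, total pairs = 28.
Step 3: tau = (C - D)/(n(n-1)/2) = (10 - 18)/28 = -0.285714.
Step 4: Exact two-sided p-value (enumerate n! = 40320 permutations of y under H0): p = 0.398760.
Step 5: alpha = 0.1. fail to reject H0.

tau_b = -0.2857 (C=10, D=18), p = 0.398760, fail to reject H0.


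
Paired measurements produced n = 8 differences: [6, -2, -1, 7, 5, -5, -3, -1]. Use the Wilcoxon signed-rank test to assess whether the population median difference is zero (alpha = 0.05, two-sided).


Step 1: Drop any zero differences (none here) and take |d_i|.
|d| = [6, 2, 1, 7, 5, 5, 3, 1]
Step 2: Midrank |d_i| (ties get averaged ranks).
ranks: |6|->7, |2|->3, |1|->1.5, |7|->8, |5|->5.5, |5|->5.5, |3|->4, |1|->1.5
Step 3: Attach original signs; sum ranks with positive sign and with negative sign.
W+ = 7 + 8 + 5.5 = 20.5
W- = 3 + 1.5 + 5.5 + 4 + 1.5 = 15.5
(Check: W+ + W- = 36 should equal n(n+1)/2 = 36.)
Step 4: Test statistic W = min(W+, W-) = 15.5.
Step 5: Ties in |d|, so use the tie-corrected normal approximation.
        E[W] = n(n+1)/4 = 8*9/4 = 18.
        Tie groups: |d|=1 (t=2), |d|=5 (t=2); sum(t^3 - t) = 12.
        Var[W] = n(n+1)(2n+1)/24 - sum(t^3-t)/48 = 1224/24 - 12/48 = 50.75.
        z = (W - E[W]) / sqrt(Var[W]) = (15.5 - 18) / 7.1239 = -0.3509.
        Two-sided p = 2*Phi(z) = 0.725640.
Step 6: alpha = 0.05. fail to reject H0.

W+ = 20.5, W- = 15.5, W = min = 15.5, p = 0.725640, fail to reject H0.


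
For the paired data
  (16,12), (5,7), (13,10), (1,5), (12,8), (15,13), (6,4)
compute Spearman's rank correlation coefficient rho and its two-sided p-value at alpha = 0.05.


Step 1: Rank x and y separately (midranks; no ties here).
rank(x): 16->7, 5->2, 13->5, 1->1, 12->4, 15->6, 6->3
rank(y): 12->6, 7->3, 10->5, 5->2, 8->4, 13->7, 4->1
Step 2: d_i = R_x(i) - R_y(i); compute d_i^2.
  (7-6)^2=1, (2-3)^2=1, (5-5)^2=0, (1-2)^2=1, (4-4)^2=0, (6-7)^2=1, (3-1)^2=4
sum(d^2) = 8.
Step 3: rho = 1 - 6*8 / (7*(7^2 - 1)) = 1 - 48/336 = 0.857143.
Step 4: Under H0, t = rho * sqrt((n-2)/(1-rho^2)) = 3.7210 ~ t(5).
Step 5: Two-sided p-value from the t-distribution with 5 df = 0.013697.
Step 6: alpha = 0.05. reject H0.

rho = 0.8571, p = 0.013697, reject H0 at alpha = 0.05.


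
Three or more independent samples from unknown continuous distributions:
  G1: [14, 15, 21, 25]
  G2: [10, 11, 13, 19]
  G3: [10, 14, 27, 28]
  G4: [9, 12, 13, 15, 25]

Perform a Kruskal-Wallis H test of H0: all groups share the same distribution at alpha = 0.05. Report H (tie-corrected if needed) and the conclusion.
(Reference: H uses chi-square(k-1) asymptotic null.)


Step 1: Combine all N = 17 observations and assign midranks.
sorted (value, group, rank): (9,G4,1), (10,G2,2.5), (10,G3,2.5), (11,G2,4), (12,G4,5), (13,G2,6.5), (13,G4,6.5), (14,G1,8.5), (14,G3,8.5), (15,G1,10.5), (15,G4,10.5), (19,G2,12), (21,G1,13), (25,G1,14.5), (25,G4,14.5), (27,G3,16), (28,G3,17)
Step 2: Sum ranks within each group.
R_1 = 46.5 (n_1 = 4)
R_2 = 25 (n_2 = 4)
R_3 = 44 (n_3 = 4)
R_4 = 37.5 (n_4 = 5)
Step 3: H = 12/(N(N+1)) * sum(R_i^2/n_i) - 3(N+1)
     = 12/(17*18) * (46.5^2/4 + 25^2/4 + 44^2/4 + 37.5^2/5) - 3*18
     = 0.039216 * 1462.06 - 54
     = 3.335784.
Step 4: Ties present; correction factor C = 1 - 30/(17^3 - 17) = 0.993873. Corrected H = 3.335784 / 0.993873 = 3.356350.
Step 5: Under H0, H ~ chi^2(3); p-value = 0.339876.
Step 6: alpha = 0.05. fail to reject H0.

H = 3.3564, df = 3, p = 0.339876, fail to reject H0.


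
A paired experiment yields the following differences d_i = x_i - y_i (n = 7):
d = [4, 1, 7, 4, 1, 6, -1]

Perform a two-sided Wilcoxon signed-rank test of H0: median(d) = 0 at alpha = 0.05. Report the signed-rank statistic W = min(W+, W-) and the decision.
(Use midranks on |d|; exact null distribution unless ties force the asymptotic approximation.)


Step 1: Drop any zero differences (none here) and take |d_i|.
|d| = [4, 1, 7, 4, 1, 6, 1]
Step 2: Midrank |d_i| (ties get averaged ranks).
ranks: |4|->4.5, |1|->2, |7|->7, |4|->4.5, |1|->2, |6|->6, |1|->2
Step 3: Attach original signs; sum ranks with positive sign and with negative sign.
W+ = 4.5 + 2 + 7 + 4.5 + 2 + 6 = 26
W- = 2 = 2
(Check: W+ + W- = 28 should equal n(n+1)/2 = 28.)
Step 4: Test statistic W = min(W+, W-) = 2.
Step 5: Ties in |d|, so use the tie-corrected normal approximation.
        E[W] = n(n+1)/4 = 7*8/4 = 14.
        Tie groups: |d|=1 (t=3), |d|=4 (t=2); sum(t^3 - t) = 30.
        Var[W] = n(n+1)(2n+1)/24 - sum(t^3-t)/48 = 840/24 - 30/48 = 34.375.
        z = (W - E[W]) / sqrt(Var[W]) = (2 - 14) / 5.8630 = -2.0467.
        Two-sided p = 2*Phi(z) = 0.040685.
Step 6: alpha = 0.05. reject H0.

W+ = 26, W- = 2, W = min = 2, p = 0.040685, reject H0.


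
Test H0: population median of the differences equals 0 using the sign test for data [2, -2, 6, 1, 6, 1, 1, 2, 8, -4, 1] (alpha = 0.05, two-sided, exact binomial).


Step 1: Discard zero differences. Original n = 11; n_eff = number of nonzero differences = 11.
Nonzero differences (with sign): +2, -2, +6, +1, +6, +1, +1, +2, +8, -4, +1
Step 2: Count signs: positive = 9, negative = 2.
Step 3: Under H0: P(positive) = 0.5, so the number of positives S ~ Bin(11, 0.5).
Step 4: Two-sided exact p-value = sum of Bin(11,0.5) probabilities at or below the observed probability = 0.065430.
Step 5: alpha = 0.05. fail to reject H0.

n_eff = 11, pos = 9, neg = 2, p = 0.065430, fail to reject H0.
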